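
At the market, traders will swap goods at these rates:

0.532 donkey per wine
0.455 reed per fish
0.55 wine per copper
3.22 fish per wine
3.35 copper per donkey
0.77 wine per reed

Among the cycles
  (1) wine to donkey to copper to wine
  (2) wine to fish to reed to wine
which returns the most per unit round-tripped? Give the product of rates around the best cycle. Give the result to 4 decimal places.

1.1281

(1) 0.532 × 3.35 × 0.55 = 0.98021
(2) 3.22 × 0.455 × 0.77 = 1.12813
Highest is cycle (2) at 1.1281 (>1, arbitrage).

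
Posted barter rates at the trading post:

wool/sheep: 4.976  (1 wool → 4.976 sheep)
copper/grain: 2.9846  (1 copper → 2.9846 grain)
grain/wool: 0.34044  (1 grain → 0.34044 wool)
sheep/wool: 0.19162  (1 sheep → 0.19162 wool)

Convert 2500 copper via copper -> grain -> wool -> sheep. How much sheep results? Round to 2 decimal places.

2500 copper × 2.9846 = 7461.5 grain
7461.5 grain × 0.34044 = 2540.19306 wool
2540.19306 wool × 4.976 = 12640.00066656 sheep

12640.00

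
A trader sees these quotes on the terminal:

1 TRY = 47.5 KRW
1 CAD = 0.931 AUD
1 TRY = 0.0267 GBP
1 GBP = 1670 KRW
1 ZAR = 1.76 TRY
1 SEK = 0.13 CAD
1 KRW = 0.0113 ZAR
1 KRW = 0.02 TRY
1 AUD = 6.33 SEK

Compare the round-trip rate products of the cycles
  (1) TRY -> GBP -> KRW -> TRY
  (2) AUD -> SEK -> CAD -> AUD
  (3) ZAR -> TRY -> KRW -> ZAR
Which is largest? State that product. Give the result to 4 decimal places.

(1) 0.0267 × 1670 × 0.02 = 0.89178
(2) 6.33 × 0.13 × 0.931 = 0.76612
(3) 1.76 × 47.5 × 0.0113 = 0.94468
Highest is cycle (3) at 0.9447 (≤1, no arbitrage).

0.9447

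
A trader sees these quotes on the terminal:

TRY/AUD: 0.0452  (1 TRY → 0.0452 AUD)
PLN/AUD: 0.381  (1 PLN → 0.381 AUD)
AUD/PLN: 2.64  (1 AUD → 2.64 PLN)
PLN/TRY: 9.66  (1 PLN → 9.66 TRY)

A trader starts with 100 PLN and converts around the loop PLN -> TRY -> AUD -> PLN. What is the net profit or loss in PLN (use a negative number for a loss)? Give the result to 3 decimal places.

100 PLN × 9.66 = 966 TRY
966 TRY × 0.0452 = 43.6632 AUD
43.6632 AUD × 2.64 = 115.270848 PLN
Net change: 115.270848 − 100 = 15.270848 PLN

15.271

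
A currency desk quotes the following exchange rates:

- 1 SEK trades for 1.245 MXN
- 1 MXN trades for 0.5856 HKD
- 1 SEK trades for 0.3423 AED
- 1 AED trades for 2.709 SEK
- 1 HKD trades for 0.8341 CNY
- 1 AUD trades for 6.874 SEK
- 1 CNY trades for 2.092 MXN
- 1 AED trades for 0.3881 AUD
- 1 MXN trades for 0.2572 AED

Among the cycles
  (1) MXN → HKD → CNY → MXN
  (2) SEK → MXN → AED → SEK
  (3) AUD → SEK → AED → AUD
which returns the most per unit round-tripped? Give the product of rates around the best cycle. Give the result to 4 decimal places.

(1) 0.5856 × 0.8341 × 2.092 = 1.02184
(2) 1.245 × 0.2572 × 2.709 = 0.86746
(3) 6.874 × 0.3423 × 0.3881 = 0.91319
Highest is cycle (1) at 1.0218 (>1, arbitrage).

1.0218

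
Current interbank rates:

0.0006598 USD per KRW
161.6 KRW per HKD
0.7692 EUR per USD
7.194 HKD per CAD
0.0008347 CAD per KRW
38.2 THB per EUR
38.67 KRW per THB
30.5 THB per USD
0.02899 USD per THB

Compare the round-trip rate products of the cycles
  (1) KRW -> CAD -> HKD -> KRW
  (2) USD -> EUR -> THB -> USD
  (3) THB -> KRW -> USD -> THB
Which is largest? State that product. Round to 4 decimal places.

0.9704

(1) 0.0008347 × 7.194 × 161.6 = 0.97038
(2) 0.7692 × 38.2 × 0.02899 = 0.85183
(3) 38.67 × 0.0006598 × 30.5 = 0.77819
Highest is cycle (1) at 0.9704 (≤1, no arbitrage).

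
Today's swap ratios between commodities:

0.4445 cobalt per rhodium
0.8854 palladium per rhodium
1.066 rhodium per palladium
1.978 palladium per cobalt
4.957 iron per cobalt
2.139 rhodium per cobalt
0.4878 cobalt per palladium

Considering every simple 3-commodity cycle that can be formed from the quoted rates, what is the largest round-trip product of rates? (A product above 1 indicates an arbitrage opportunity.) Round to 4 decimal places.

0.9372

rhodium→cobalt→palladium→rhodium: 0.4445 × 1.978 × 1.066 = 0.93725
rhodium→palladium→cobalt→rhodium: 0.8854 × 0.4878 × 2.139 = 0.92383
Maximum is rhodium→cobalt→palladium→rhodium at 0.9372; no arbitrage — every cycle loses value.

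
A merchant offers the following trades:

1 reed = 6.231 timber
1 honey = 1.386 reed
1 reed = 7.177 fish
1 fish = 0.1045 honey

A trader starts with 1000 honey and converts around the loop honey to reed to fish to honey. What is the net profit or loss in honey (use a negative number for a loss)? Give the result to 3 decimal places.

39.495

1000 honey × 1.386 = 1386 reed
1386 reed × 7.177 = 9947.322 fish
9947.322 fish × 0.1045 = 1039.495149 honey
Net change: 1039.495149 − 1000 = 39.495149 honey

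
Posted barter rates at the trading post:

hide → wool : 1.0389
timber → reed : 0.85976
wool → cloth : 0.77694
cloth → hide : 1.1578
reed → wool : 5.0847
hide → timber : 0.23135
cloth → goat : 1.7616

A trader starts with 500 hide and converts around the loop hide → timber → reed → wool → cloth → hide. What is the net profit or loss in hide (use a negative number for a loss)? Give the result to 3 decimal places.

-45.113

500 hide × 0.23135 = 115.675 timber
115.675 timber × 0.85976 = 99.452738 reed
99.452738 reed × 5.0847 = 505.6873369086 wool
505.6873369086 wool × 0.77694 = 392.888719537767684 cloth
392.888719537767684 cloth × 1.1578 = 454.8865594808274245352 hide
Net change: 454.8865594808274245352 − 500 = -45.1134405191725754648 hide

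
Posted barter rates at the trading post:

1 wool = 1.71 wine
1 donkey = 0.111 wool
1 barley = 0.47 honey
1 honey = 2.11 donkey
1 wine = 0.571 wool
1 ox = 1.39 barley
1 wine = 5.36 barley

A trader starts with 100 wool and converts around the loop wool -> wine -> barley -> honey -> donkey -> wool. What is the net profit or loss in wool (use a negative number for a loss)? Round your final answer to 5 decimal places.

100 wool × 1.71 = 171 wine
171 wine × 5.36 = 916.56 barley
916.56 barley × 0.47 = 430.7832 honey
430.7832 honey × 2.11 = 908.952552 donkey
908.952552 donkey × 0.111 = 100.893733272 wool
Net change: 100.893733272 − 100 = 0.893733272 wool

0.89373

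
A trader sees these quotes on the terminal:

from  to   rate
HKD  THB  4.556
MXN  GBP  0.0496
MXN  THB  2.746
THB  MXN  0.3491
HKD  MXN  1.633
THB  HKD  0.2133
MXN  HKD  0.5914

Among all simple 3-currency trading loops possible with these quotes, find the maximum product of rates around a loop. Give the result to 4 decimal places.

THB→HKD→MXN→THB: 0.2133 × 1.633 × 2.746 = 0.95648
THB→MXN→HKD→THB: 0.3491 × 0.5914 × 4.556 = 0.94062
Maximum is THB→HKD→MXN→THB at 0.9565; no arbitrage — every cycle loses value.

0.9565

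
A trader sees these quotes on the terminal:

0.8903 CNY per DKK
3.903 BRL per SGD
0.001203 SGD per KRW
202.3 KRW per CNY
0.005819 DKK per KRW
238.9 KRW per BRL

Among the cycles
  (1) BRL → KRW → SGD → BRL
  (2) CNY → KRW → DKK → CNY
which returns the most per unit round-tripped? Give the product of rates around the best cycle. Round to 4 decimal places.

(1) 238.9 × 0.001203 × 3.903 = 1.12171
(2) 202.3 × 0.005819 × 0.8903 = 1.04805
Highest is cycle (1) at 1.1217 (>1, arbitrage).

1.1217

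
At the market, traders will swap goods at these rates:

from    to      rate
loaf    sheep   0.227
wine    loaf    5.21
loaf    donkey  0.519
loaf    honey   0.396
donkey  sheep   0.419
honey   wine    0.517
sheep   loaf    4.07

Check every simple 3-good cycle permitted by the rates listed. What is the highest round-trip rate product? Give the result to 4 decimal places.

1.0667

wine→loaf→honey→wine: 5.21 × 0.396 × 0.517 = 1.06665
donkey→sheep→loaf→donkey: 0.419 × 4.07 × 0.519 = 0.88507
Maximum is wine→loaf→honey→wine at 1.0667; arbitrage exists.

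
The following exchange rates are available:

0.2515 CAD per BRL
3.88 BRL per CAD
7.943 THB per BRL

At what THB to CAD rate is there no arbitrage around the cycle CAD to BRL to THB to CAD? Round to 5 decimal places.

Known legs of the cycle: 3.88 × 7.943 = 30.81884
For no arbitrage the full-cycle product must be 1, so the missing rate is 1 / 30.81884 ≈ 0.0324477.

0.03245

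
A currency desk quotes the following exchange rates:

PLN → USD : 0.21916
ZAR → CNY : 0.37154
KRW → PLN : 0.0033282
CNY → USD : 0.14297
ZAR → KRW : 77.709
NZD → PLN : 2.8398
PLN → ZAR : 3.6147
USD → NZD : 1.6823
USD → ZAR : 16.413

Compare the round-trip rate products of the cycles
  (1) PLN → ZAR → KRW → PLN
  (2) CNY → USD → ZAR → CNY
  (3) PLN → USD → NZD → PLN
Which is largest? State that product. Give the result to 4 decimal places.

1.0470

(1) 3.6147 × 77.709 × 0.0033282 = 0.93487
(2) 0.14297 × 16.413 × 0.37154 = 0.87184
(3) 0.21916 × 1.6823 × 2.8398 = 1.04701
Highest is cycle (3) at 1.0470 (>1, arbitrage).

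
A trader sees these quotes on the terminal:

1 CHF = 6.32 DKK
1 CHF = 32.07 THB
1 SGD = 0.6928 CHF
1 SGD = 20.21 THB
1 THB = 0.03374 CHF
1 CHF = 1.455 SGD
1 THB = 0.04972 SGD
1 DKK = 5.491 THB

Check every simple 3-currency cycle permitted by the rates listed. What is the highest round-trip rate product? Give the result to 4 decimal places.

1.1709

DKK→THB→CHF→DKK: 5.491 × 0.03374 × 6.32 = 1.17088
CHF→THB→SGD→CHF: 32.07 × 0.04972 × 0.6928 = 1.10468
CHF→SGD→THB→CHF: 1.455 × 20.21 × 0.03374 = 0.99214
Maximum is DKK→THB→CHF→DKK at 1.1709; arbitrage exists.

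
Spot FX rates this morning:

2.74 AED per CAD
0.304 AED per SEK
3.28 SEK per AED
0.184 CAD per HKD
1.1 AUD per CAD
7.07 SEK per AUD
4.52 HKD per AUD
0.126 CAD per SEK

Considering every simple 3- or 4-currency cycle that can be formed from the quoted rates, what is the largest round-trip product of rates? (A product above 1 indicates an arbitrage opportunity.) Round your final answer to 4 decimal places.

1.1324

AED→SEK→CAD→AED: 3.28 × 0.126 × 2.74 = 1.13239
SEK→CAD→AUD→SEK: 0.126 × 1.1 × 7.07 = 0.97990
HKD→CAD→AUD→HKD: 0.184 × 1.1 × 4.52 = 0.91485
Maximum is AED→SEK→CAD→AED at 1.1324; arbitrage exists.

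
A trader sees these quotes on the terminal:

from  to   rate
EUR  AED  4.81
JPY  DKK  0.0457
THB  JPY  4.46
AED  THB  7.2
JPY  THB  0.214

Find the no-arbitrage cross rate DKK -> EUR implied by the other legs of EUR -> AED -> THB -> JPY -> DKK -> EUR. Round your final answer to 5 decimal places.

Known legs of the cycle: 4.81 × 7.2 × 4.46 × 0.0457 = 7.058763504
For no arbitrage the full-cycle product must be 1, so the missing rate is 1 / 7.058763504 ≈ 0.1416679.

0.14167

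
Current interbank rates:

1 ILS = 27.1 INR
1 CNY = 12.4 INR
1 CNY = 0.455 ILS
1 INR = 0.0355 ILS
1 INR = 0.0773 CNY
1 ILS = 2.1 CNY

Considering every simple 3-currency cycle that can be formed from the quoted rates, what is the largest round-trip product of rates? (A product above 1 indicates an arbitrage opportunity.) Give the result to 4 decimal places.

0.9531

ILS→INR→CNY→ILS: 27.1 × 0.0773 × 0.455 = 0.95315
ILS→CNY→INR→ILS: 2.1 × 12.4 × 0.0355 = 0.92442
Maximum is ILS→INR→CNY→ILS at 0.9531; no arbitrage — every cycle loses value.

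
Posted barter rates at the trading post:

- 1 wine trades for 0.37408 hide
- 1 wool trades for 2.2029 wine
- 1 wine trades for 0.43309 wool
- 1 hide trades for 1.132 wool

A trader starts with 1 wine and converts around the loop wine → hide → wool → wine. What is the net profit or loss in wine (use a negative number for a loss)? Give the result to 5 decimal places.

-0.06716

1 wine × 0.37408 = 0.37408 hide
0.37408 hide × 1.132 = 0.42345856 wool
0.42345856 wool × 2.2029 = 0.932836861824 wine
Net change: 0.932836861824 − 1 = -0.067163138176 wine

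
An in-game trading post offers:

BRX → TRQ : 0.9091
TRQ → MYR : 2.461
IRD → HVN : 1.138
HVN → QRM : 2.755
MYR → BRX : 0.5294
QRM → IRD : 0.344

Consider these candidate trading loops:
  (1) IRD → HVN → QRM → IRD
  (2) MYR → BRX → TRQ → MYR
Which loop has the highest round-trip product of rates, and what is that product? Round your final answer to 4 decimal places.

1.1844

(1) 1.138 × 2.755 × 0.344 = 1.07851
(2) 0.5294 × 0.9091 × 2.461 = 1.18442
Highest is cycle (2) at 1.1844 (>1, arbitrage).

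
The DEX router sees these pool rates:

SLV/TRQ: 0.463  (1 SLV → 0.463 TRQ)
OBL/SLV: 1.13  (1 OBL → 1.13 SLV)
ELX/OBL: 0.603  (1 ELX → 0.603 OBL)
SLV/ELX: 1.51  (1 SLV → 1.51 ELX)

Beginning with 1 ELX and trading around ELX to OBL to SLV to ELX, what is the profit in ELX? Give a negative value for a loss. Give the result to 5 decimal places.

0.02890

1 ELX × 0.603 = 0.603 OBL
0.603 OBL × 1.13 = 0.68139 SLV
0.68139 SLV × 1.51 = 1.0288989 ELX
Net change: 1.0288989 − 1 = 0.0288989 ELX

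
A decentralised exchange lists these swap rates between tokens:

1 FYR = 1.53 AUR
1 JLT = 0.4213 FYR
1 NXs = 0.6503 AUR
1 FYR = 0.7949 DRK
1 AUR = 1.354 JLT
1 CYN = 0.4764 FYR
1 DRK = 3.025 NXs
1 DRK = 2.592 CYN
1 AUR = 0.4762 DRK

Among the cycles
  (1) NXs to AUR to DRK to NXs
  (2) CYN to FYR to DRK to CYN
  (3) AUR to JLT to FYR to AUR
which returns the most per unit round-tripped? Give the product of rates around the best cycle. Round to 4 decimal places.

(1) 0.6503 × 0.4762 × 3.025 = 0.93676
(2) 0.4764 × 0.7949 × 2.592 = 0.98157
(3) 1.354 × 0.4213 × 1.53 = 0.87277
Highest is cycle (2) at 0.9816 (≤1, no arbitrage).

0.9816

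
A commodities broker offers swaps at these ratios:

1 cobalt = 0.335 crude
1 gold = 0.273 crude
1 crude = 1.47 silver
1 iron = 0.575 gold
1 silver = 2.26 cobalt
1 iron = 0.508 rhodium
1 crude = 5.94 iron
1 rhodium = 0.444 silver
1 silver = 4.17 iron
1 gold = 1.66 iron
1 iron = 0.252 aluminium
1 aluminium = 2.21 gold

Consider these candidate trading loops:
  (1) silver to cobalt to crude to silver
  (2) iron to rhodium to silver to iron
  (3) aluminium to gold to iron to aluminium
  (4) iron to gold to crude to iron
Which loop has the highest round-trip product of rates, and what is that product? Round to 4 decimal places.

(1) 2.26 × 0.335 × 1.47 = 1.11294
(2) 0.508 × 0.444 × 4.17 = 0.94055
(3) 2.21 × 1.66 × 0.252 = 0.92449
(4) 0.575 × 0.273 × 5.94 = 0.93243
Highest is cycle (1) at 1.1129 (>1, arbitrage).

1.1129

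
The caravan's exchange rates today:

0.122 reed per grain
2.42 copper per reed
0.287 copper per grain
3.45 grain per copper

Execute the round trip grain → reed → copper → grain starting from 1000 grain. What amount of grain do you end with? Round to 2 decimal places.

1018.58

1000 grain × 0.122 = 122 reed
122 reed × 2.42 = 295.24 copper
295.24 copper × 3.45 = 1018.578 grain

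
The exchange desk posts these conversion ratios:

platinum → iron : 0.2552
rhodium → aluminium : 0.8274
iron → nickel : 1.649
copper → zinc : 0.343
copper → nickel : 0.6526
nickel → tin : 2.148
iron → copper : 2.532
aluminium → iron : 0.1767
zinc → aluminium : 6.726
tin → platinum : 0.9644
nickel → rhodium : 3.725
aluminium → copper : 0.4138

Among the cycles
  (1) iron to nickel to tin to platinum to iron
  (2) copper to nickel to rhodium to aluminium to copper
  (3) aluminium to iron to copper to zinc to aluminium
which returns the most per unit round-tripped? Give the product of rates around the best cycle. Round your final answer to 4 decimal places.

(1) 1.649 × 2.148 × 0.9644 × 0.2552 = 0.87175
(2) 0.6526 × 3.725 × 0.8274 × 0.4138 = 0.83230
(3) 0.1767 × 2.532 × 0.343 × 6.726 = 1.03217
Highest is cycle (3) at 1.0322 (>1, arbitrage).

1.0322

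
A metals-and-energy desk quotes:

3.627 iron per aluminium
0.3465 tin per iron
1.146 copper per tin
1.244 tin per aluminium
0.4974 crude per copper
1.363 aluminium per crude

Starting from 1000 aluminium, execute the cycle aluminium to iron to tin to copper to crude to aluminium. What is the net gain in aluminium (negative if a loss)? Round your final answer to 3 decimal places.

1000 aluminium × 3.627 = 3627 iron
3627 iron × 0.3465 = 1256.7555 tin
1256.7555 tin × 1.146 = 1440.241803 copper
1440.241803 copper × 0.4974 = 716.3762728122 crude
716.3762728122 crude × 1.363 = 976.4208598430286 aluminium
Net change: 976.4208598430286 − 1000 = -23.5791401569714 aluminium

-23.579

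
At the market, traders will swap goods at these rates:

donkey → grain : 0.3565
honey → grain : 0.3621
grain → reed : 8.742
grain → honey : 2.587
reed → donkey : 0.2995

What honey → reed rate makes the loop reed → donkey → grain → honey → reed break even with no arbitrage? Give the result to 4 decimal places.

Known legs of the cycle: 0.2995 × 0.3565 × 2.587 = 0.27621851725
For no arbitrage the full-cycle product must be 1, so the missing rate is 1 / 0.27621851725 ≈ 3.620322.

3.6203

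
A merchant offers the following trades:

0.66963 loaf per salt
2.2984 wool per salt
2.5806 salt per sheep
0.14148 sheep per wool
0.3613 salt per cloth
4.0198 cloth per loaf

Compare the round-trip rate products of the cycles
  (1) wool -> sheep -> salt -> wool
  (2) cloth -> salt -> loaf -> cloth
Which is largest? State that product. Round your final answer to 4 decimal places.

(1) 0.14148 × 2.5806 × 2.2984 = 0.83915
(2) 0.3613 × 0.66963 × 4.0198 = 0.97254
Highest is cycle (2) at 0.9725 (≤1, no arbitrage).

0.9725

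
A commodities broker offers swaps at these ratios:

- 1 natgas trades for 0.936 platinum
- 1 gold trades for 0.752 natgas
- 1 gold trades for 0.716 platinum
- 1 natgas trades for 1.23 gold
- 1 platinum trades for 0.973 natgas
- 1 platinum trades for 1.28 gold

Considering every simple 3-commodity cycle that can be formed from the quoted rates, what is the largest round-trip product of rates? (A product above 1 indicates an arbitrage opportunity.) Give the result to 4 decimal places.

0.9010

gold→natgas→platinum→gold: 0.752 × 0.936 × 1.28 = 0.90096
gold→platinum→natgas→gold: 0.716 × 0.973 × 1.23 = 0.85690
Maximum is gold→natgas→platinum→gold at 0.9010; no arbitrage — every cycle loses value.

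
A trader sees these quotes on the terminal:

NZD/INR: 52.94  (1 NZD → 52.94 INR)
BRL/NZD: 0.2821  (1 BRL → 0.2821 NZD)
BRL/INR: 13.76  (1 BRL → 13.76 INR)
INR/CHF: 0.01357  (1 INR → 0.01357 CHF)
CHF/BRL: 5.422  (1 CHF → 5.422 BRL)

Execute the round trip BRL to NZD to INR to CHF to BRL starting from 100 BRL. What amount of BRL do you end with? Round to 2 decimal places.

109.88

100 BRL × 0.2821 = 28.21 NZD
28.21 NZD × 52.94 = 1493.4374 INR
1493.4374 INR × 0.01357 = 20.265945518 CHF
20.265945518 CHF × 5.422 = 109.881956598596 BRL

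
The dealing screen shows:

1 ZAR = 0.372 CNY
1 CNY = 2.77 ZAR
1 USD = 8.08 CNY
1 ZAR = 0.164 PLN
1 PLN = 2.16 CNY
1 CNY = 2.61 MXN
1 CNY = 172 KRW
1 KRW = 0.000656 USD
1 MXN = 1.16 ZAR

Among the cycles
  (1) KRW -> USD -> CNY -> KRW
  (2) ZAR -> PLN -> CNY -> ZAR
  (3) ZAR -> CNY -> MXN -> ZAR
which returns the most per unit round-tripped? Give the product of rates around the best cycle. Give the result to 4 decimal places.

1.1263

(1) 0.000656 × 8.08 × 172 = 0.91168
(2) 0.164 × 2.16 × 2.77 = 0.98124
(3) 0.372 × 2.61 × 1.16 = 1.12627
Highest is cycle (3) at 1.1263 (>1, arbitrage).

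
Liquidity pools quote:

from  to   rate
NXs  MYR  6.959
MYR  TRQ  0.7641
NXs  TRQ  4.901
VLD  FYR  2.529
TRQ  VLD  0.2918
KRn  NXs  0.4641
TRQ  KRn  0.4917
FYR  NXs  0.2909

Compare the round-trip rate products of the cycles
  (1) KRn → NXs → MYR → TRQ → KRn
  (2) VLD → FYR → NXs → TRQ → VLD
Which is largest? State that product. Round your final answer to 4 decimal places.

1.2134

(1) 0.4641 × 6.959 × 0.7641 × 0.4917 = 1.21341
(2) 2.529 × 0.2909 × 4.901 × 0.2918 = 1.05211
Highest is cycle (1) at 1.2134 (>1, arbitrage).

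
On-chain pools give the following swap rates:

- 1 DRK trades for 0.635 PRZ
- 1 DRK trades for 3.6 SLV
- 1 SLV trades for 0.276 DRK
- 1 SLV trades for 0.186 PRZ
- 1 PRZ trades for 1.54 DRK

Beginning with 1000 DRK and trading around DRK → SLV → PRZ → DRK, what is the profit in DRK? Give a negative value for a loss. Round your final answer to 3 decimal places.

1000 DRK × 3.6 = 3600 SLV
3600 SLV × 0.186 = 669.6 PRZ
669.6 PRZ × 1.54 = 1031.184 DRK
Net change: 1031.184 − 1000 = 31.184 DRK

31.184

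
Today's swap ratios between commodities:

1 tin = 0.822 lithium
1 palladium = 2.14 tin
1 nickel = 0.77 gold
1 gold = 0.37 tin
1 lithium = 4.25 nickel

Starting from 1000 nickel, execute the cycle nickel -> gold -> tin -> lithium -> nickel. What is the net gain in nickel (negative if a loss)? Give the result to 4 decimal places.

1000 nickel × 0.77 = 770 gold
770 gold × 0.37 = 284.9 tin
284.9 tin × 0.822 = 234.1878 lithium
234.1878 lithium × 4.25 = 995.29815 nickel
Net change: 995.29815 − 1000 = -4.70185 nickel

-4.7019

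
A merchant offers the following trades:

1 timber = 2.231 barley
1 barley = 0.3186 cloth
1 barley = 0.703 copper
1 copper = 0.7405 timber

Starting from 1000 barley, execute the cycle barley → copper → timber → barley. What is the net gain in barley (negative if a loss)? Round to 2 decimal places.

161.40

1000 barley × 0.703 = 703 copper
703 copper × 0.7405 = 520.5715 timber
520.5715 timber × 2.231 = 1161.3950165 barley
Net change: 1161.3950165 − 1000 = 161.3950165 barley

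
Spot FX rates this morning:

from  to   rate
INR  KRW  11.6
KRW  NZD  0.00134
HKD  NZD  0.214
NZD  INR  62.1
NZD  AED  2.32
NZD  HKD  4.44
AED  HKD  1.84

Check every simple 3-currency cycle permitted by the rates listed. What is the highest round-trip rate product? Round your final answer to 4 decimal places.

KRW→NZD→INR→KRW: 0.00134 × 62.1 × 11.6 = 0.96528
HKD→NZD→AED→HKD: 0.214 × 2.32 × 1.84 = 0.91352
Maximum is KRW→NZD→INR→KRW at 0.9653; no arbitrage — every cycle loses value.

0.9653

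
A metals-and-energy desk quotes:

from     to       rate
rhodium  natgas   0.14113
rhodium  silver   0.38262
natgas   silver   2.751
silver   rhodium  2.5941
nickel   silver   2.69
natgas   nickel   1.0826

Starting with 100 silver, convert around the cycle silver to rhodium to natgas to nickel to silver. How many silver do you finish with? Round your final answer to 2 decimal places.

100 silver × 2.5941 = 259.41 rhodium
259.41 rhodium × 0.14113 = 36.6105333 natgas
36.6105333 natgas × 1.0826 = 39.63456335058 nickel
39.63456335058 nickel × 2.69 = 106.6169754130602 silver

106.62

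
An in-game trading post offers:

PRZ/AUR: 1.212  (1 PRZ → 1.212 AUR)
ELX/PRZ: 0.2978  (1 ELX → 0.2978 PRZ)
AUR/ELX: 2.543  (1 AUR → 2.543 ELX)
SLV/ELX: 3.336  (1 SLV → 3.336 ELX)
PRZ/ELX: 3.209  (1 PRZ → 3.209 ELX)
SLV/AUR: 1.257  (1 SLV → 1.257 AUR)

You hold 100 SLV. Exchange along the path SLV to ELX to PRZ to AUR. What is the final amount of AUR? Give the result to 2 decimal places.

100 SLV × 3.336 = 333.6 ELX
333.6 ELX × 0.2978 = 99.34608 PRZ
99.34608 PRZ × 1.212 = 120.40744896 AUR

120.41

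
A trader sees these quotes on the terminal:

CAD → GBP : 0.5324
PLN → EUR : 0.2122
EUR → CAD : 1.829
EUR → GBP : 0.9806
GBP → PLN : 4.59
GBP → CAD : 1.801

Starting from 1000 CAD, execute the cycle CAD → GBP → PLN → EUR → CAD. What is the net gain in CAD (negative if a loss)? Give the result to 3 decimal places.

-51.560

1000 CAD × 0.5324 = 532.4 GBP
532.4 GBP × 4.59 = 2443.716 PLN
2443.716 PLN × 0.2122 = 518.5565352 EUR
518.5565352 EUR × 1.829 = 948.4399028808 CAD
Net change: 948.4399028808 − 1000 = -51.5600971192 CAD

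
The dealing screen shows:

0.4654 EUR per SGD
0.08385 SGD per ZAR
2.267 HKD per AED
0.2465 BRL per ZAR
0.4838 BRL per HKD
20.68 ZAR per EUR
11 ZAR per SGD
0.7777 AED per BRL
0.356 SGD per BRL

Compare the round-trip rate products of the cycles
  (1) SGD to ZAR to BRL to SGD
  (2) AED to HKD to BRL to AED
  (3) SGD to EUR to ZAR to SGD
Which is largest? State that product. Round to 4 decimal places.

0.9653

(1) 11 × 0.2465 × 0.356 = 0.96529
(2) 2.267 × 0.4838 × 0.7777 = 0.85296
(3) 0.4654 × 20.68 × 0.08385 = 0.80701
Highest is cycle (1) at 0.9653 (≤1, no arbitrage).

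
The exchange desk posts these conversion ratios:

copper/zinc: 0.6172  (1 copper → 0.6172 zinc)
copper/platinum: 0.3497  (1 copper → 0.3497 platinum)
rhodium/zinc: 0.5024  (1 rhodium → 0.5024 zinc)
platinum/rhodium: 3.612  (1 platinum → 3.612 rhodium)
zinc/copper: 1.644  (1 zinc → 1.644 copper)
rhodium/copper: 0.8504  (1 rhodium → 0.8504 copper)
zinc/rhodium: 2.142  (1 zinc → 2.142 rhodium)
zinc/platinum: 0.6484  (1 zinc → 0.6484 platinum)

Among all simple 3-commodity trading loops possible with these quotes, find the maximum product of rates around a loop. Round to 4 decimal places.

zinc→platinum→rhodium→zinc: 0.6484 × 3.612 × 0.5024 = 1.17663
zinc→rhodium→copper→zinc: 2.142 × 0.8504 × 0.6172 = 1.12426
platinum→rhodium→copper→platinum: 3.612 × 0.8504 × 0.3497 = 1.07415
Maximum is zinc→platinum→rhodium→zinc at 1.1766; arbitrage exists.

1.1766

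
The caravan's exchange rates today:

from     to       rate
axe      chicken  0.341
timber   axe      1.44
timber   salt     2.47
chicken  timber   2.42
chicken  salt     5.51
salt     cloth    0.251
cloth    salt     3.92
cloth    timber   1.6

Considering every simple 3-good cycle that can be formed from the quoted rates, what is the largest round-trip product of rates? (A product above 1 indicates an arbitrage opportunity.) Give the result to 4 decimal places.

1.1883

axe→chicken→timber→axe: 0.341 × 2.42 × 1.44 = 1.18832
salt→cloth→timber→salt: 0.251 × 1.6 × 2.47 = 0.99195
Maximum is axe→chicken→timber→axe at 1.1883; arbitrage exists.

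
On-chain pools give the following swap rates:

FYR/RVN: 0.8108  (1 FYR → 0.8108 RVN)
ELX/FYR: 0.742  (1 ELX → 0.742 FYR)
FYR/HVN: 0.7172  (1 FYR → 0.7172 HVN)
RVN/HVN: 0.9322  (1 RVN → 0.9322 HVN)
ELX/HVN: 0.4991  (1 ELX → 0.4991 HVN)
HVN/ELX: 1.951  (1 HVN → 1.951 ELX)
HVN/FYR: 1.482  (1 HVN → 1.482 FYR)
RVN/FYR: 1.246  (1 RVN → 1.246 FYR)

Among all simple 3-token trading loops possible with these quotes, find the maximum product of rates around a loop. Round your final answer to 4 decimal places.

RVN→HVN→FYR→RVN: 0.9322 × 1.482 × 0.8108 = 1.12014
FYR→HVN→ELX→FYR: 0.7172 × 1.951 × 0.742 = 1.03825
Maximum is RVN→HVN→FYR→RVN at 1.1201; arbitrage exists.

1.1201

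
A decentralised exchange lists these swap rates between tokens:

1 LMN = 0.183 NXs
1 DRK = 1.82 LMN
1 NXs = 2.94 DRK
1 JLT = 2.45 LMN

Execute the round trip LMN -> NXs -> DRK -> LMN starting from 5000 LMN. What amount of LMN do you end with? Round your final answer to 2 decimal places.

5000 LMN × 0.183 = 915 NXs
915 NXs × 2.94 = 2690.1 DRK
2690.1 DRK × 1.82 = 4895.982 LMN

4895.98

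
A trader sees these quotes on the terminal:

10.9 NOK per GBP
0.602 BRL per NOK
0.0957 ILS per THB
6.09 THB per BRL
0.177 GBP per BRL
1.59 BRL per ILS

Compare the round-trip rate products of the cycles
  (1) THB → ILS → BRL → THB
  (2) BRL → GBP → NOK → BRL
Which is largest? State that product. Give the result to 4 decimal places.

1.1614

(1) 0.0957 × 1.59 × 6.09 = 0.92667
(2) 0.177 × 10.9 × 0.602 = 1.16144
Highest is cycle (2) at 1.1614 (>1, arbitrage).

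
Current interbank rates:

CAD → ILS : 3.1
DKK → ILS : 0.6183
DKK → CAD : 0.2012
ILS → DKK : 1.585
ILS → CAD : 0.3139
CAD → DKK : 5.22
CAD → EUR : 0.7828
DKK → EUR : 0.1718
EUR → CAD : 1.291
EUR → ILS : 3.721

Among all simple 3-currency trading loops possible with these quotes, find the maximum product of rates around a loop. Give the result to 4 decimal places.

DKK→EUR→CAD→DKK: 0.1718 × 1.291 × 5.22 = 1.15776
DKK→EUR→ILS→DKK: 0.1718 × 3.721 × 1.585 = 1.01324
DKK→ILS→CAD→DKK: 0.6183 × 0.3139 × 5.22 = 1.01312
DKK→CAD→ILS→DKK: 0.2012 × 3.1 × 1.585 = 0.98860
EUR→ILS→CAD→EUR: 3.721 × 0.3139 × 0.7828 = 0.91433
Maximum is DKK→EUR→CAD→DKK at 1.1578; arbitrage exists.

1.1578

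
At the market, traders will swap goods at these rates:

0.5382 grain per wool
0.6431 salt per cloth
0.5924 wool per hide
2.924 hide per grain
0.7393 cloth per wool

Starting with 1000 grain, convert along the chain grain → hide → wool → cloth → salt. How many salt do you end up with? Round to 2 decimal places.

823.55

1000 grain × 2.924 = 2924 hide
2924 hide × 0.5924 = 1732.1776 wool
1732.1776 wool × 0.7393 = 1280.59889968 cloth
1280.59889968 cloth × 0.6431 = 823.553152384208 salt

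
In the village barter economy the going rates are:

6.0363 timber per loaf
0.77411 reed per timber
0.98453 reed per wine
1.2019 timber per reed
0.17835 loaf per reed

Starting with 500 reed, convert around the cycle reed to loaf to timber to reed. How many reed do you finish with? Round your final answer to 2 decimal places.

500 reed × 0.17835 = 89.175 loaf
89.175 loaf × 6.0363 = 538.2870525 timber
538.2870525 timber × 0.77411 = 416.693390210775 reed

416.69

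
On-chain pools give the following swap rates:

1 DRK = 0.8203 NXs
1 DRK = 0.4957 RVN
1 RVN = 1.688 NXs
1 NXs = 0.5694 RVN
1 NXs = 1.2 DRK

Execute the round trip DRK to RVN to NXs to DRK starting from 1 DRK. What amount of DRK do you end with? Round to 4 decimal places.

1 DRK × 0.4957 = 0.4957 RVN
0.4957 RVN × 1.688 = 0.8367416 NXs
0.8367416 NXs × 1.2 = 1.00408992 DRK

1.0041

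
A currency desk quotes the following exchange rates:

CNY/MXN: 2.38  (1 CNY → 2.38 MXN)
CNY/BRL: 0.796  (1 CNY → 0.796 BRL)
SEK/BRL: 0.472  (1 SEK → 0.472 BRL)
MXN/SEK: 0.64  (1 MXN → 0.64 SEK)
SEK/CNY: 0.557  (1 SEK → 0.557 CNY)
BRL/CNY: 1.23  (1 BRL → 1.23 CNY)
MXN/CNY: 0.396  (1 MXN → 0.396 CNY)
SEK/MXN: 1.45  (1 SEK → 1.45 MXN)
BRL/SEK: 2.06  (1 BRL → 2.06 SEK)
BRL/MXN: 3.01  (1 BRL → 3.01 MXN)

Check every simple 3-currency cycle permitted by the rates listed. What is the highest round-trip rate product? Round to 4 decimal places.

MXN→CNY→BRL→MXN: 0.396 × 0.796 × 3.01 = 0.94880
SEK→CNY→BRL→SEK: 0.557 × 0.796 × 2.06 = 0.91335
SEK→BRL→MXN→SEK: 0.472 × 3.01 × 0.64 = 0.90926
SEK→CNY→MXN→SEK: 0.557 × 2.38 × 0.64 = 0.84842
Maximum is MXN→CNY→BRL→MXN at 0.9488; no arbitrage — every cycle loses value.

0.9488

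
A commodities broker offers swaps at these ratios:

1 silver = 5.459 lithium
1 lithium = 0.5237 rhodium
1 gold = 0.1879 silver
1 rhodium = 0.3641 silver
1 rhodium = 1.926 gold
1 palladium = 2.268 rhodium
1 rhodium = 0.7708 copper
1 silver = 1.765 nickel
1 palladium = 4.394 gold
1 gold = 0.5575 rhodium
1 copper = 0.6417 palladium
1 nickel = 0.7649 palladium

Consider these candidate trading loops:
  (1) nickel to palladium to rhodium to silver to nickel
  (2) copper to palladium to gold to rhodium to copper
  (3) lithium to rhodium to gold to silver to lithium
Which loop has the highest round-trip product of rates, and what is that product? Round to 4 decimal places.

(1) 0.7649 × 2.268 × 0.3641 × 1.765 = 1.11484
(2) 0.6417 × 4.394 × 0.5575 × 0.7708 = 1.21165
(3) 0.5237 × 1.926 × 0.1879 × 5.459 = 1.03461
Highest is cycle (2) at 1.2117 (>1, arbitrage).

1.2117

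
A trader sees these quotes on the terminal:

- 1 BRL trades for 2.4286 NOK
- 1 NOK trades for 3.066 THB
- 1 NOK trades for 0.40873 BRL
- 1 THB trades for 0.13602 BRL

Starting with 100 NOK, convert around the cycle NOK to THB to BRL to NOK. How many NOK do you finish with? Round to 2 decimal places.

100 NOK × 3.066 = 306.6 THB
306.6 THB × 0.13602 = 41.703732 BRL
41.703732 BRL × 2.4286 = 101.2816835352 NOK

101.28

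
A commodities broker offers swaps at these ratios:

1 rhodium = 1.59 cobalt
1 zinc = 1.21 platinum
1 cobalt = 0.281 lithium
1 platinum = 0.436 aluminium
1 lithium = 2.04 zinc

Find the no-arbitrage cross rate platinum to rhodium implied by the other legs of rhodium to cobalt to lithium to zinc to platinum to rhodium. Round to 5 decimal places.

0.90674

Known legs of the cycle: 1.59 × 0.281 × 2.04 × 1.21 = 1.102856436
For no arbitrage the full-cycle product must be 1, so the missing rate is 1 / 1.102856436 ≈ 0.9067363.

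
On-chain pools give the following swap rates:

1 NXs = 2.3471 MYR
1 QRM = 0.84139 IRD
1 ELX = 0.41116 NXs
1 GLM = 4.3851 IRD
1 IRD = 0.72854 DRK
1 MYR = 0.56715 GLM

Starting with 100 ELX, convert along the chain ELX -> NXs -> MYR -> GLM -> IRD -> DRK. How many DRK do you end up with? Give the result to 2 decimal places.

174.85

100 ELX × 0.41116 = 41.116 NXs
41.116 NXs × 2.3471 = 96.5033636 MYR
96.5033636 MYR × 0.56715 = 54.73188266574 GLM
54.73188266574 GLM × 4.3851 = 240.004778677536474 IRD
240.004778677536474 IRD × 0.72854 = 174.85308145773242276796 DRK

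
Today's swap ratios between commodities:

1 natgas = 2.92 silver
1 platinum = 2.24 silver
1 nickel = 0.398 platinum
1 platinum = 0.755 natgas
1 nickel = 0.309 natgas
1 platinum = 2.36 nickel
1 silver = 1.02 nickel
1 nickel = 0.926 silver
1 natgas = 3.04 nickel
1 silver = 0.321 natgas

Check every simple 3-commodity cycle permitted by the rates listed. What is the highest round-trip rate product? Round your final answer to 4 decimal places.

natgas→silver→nickel→natgas: 2.92 × 1.02 × 0.309 = 0.92033
natgas→nickel→platinum→natgas: 3.04 × 0.398 × 0.755 = 0.91349
nickel→platinum→silver→nickel: 0.398 × 2.24 × 1.02 = 0.90935
natgas→nickel→silver→natgas: 3.04 × 0.926 × 0.321 = 0.90363
Maximum is natgas→silver→nickel→natgas at 0.9203; no arbitrage — every cycle loses value.

0.9203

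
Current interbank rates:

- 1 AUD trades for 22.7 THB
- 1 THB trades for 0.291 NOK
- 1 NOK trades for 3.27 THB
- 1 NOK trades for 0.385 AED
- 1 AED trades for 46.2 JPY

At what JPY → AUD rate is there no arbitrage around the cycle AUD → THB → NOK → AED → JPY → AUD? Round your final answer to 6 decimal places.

0.008511

Known legs of the cycle: 22.7 × 0.291 × 0.385 × 46.2 = 117.4955859
For no arbitrage the full-cycle product must be 1, so the missing rate is 1 / 117.4955859 ≈ 0.00851096.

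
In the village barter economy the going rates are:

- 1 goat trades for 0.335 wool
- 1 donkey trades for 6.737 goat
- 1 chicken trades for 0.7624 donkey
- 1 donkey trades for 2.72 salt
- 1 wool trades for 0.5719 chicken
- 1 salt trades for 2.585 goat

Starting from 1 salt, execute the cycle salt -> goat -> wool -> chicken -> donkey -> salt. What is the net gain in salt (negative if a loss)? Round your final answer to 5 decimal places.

0.02702

1 salt × 2.585 = 2.585 goat
2.585 goat × 0.335 = 0.865975 wool
0.865975 wool × 0.5719 = 0.4952511025 chicken
0.4952511025 chicken × 0.7624 = 0.377579440546 donkey
0.377579440546 donkey × 2.72 = 1.02701607828512 salt
Net change: 1.02701607828512 − 1 = 0.02701607828512 salt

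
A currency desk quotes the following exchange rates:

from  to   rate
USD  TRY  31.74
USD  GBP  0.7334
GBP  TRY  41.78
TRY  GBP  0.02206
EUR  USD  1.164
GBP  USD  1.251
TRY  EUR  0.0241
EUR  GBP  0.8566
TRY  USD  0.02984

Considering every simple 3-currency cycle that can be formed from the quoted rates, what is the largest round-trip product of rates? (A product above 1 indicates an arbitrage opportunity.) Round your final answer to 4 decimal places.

0.9143

TRY→USD→GBP→TRY: 0.02984 × 0.7334 × 41.78 = 0.91434
TRY→EUR→USD→TRY: 0.0241 × 1.164 × 31.74 = 0.89038
TRY→GBP→USD→TRY: 0.02206 × 1.251 × 31.74 = 0.87593
TRY→EUR→GBP→TRY: 0.0241 × 0.8566 × 41.78 = 0.86251
Maximum is TRY→USD→GBP→TRY at 0.9143; no arbitrage — every cycle loses value.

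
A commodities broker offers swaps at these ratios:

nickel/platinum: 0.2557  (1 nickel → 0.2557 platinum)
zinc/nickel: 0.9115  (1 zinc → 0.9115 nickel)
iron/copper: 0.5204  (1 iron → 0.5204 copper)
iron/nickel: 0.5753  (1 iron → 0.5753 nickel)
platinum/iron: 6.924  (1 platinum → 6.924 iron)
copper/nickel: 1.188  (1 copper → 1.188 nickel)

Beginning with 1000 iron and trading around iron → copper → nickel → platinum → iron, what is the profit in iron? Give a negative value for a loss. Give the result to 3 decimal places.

94.565

1000 iron × 0.5204 = 520.4 copper
520.4 copper × 1.188 = 618.2352 nickel
618.2352 nickel × 0.2557 = 158.08274064 platinum
158.08274064 platinum × 6.924 = 1094.56489619136 iron
Net change: 1094.56489619136 − 1000 = 94.56489619136 iron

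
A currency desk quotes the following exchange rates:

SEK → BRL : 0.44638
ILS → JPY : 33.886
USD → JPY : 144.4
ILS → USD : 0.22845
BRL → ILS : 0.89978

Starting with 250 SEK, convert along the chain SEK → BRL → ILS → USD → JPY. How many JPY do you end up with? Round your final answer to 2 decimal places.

3312.37

250 SEK × 0.44638 = 111.595 BRL
111.595 BRL × 0.89978 = 100.4109491 ILS
100.4109491 ILS × 0.22845 = 22.938881321895 USD
22.938881321895 USD × 144.4 = 3312.374462881638 JPY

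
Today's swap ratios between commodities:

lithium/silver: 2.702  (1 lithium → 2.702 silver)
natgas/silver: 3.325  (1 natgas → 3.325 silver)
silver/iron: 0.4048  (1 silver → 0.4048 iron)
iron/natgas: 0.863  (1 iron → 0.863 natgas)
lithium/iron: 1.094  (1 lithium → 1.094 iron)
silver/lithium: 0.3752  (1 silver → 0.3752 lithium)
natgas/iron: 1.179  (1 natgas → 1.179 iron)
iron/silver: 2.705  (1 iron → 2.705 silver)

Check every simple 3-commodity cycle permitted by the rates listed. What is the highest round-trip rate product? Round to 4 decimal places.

silver→iron→natgas→silver: 0.4048 × 0.863 × 3.325 = 1.16156
lithium→iron→silver→lithium: 1.094 × 2.705 × 0.3752 = 1.11032
Maximum is silver→iron→natgas→silver at 1.1616; arbitrage exists.

1.1616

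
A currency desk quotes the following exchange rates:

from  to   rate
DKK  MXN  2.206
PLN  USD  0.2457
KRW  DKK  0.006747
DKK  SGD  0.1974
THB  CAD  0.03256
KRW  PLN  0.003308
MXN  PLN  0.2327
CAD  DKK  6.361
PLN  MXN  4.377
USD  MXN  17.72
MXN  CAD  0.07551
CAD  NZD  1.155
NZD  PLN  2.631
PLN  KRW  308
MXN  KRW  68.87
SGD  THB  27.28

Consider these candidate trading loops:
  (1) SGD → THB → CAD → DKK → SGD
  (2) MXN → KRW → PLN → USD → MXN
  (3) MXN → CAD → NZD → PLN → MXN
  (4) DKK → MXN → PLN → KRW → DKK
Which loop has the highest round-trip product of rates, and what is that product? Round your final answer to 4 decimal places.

(1) 27.28 × 0.03256 × 6.361 × 0.1974 = 1.11532
(2) 68.87 × 0.003308 × 0.2457 × 17.72 = 0.99189
(3) 0.07551 × 1.155 × 2.631 × 4.377 = 1.00435
(4) 2.206 × 0.2327 × 308 × 0.006747 = 1.06675
Highest is cycle (1) at 1.1153 (>1, arbitrage).

1.1153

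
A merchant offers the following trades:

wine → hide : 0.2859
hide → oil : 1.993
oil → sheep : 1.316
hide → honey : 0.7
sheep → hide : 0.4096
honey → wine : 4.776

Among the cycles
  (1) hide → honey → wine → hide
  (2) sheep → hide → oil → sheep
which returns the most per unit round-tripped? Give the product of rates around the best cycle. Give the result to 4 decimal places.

(1) 0.7 × 4.776 × 0.2859 = 0.95582
(2) 0.4096 × 1.993 × 1.316 = 1.07429
Highest is cycle (2) at 1.0743 (>1, arbitrage).

1.0743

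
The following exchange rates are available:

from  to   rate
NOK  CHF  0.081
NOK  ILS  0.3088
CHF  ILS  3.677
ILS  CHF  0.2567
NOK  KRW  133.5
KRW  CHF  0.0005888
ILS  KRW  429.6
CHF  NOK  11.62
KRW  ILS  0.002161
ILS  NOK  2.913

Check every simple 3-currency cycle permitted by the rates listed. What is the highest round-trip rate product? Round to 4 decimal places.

0.9301

CHF→ILS→KRW→CHF: 3.677 × 429.6 × 0.0005888 = 0.93009
CHF→NOK→ILS→CHF: 11.62 × 0.3088 × 0.2567 = 0.92111
CHF→NOK→KRW→CHF: 11.62 × 133.5 × 0.0005888 = 0.91339
CHF→ILS→NOK→CHF: 3.677 × 2.913 × 0.081 = 0.86760
NOK→KRW→ILS→NOK: 133.5 × 0.002161 × 2.913 = 0.84038
Maximum is CHF→ILS→KRW→CHF at 0.9301; no arbitrage — every cycle loses value.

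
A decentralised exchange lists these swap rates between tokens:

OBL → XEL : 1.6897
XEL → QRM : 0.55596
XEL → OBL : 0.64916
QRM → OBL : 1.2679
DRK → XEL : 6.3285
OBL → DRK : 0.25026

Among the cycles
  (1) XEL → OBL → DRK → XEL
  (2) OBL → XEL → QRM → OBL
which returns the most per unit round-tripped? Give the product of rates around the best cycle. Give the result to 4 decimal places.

1.1911

(1) 0.64916 × 0.25026 × 6.3285 = 1.02812
(2) 1.6897 × 0.55596 × 1.2679 = 1.19107
Highest is cycle (2) at 1.1911 (>1, arbitrage).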